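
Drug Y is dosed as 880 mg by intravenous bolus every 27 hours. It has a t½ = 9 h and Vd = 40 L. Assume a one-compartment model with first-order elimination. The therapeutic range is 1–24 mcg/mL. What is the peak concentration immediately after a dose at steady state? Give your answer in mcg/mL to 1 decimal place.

25.1 mcg/mL

τ = 27 h = 3 half-lives, so f = (1/2)^3 = 0.125.
Accumulation ratio R = 1/(1 − f) = 1/0.875 = 8/7.
Single-dose peak C₀ = D/Vd = 880/40 = 22 mcg/mL.
Steady-state peak Cmax,ss = C₀·R = 22 × 8/7 ≈ 25.143 mcg/mL.
Peak 25.1 mcg/mL vs MTC 24 mcg/mL: exceeds toxic threshold.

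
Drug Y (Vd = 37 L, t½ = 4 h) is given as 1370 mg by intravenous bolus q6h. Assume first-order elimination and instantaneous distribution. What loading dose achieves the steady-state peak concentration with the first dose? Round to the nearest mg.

2119 mg

f = (1/2)^(6/4) ≈ 0.353553; accumulation ratio R = 1/(1−f) ≈ 1.54692.
Loading dose to hit Cmax,ss on first dose: D_load = D_maint·R ≈ 1370 × 1.54692 ≈ 2119.28 mg.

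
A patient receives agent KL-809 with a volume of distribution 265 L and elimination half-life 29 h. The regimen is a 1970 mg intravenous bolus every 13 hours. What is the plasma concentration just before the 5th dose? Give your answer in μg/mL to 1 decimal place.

f = (1/2)^(τ/t½) = (1/2)^(13/29) ≈ 0.7329.
C₀ = D/Vd = 1970/265 ≈ 7.434 μg/mL.
Before the 5th dose, 4 doses have been given. Superposition: Cmin = C₀·(f + f² + … + f^4).
≈ 7.434 × (0.7329 + 0.5371 + 0.3937 + 0.2885) ≈ 7.434 × 1.9522 ≈ 14.513 μg/mL.

14.5 μg/mL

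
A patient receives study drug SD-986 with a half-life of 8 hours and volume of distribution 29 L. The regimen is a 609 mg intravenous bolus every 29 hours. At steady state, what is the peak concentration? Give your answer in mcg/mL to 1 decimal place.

Over one 29-h interval, 29/8 ≈ 3.625 half-lives elapse, leaving f ≈ 0.0811 of each dose.
At steady state, accumulation factor R = 1/(1 − e^(−kτ)) ≈ 1.0883.
Each bolus raises the concentration by D/Vd = 609/29 ≈ 21.000 mcg/mL.
Steady-state peak Cmax,ss = C₀·R ≈ 21.000 × 1.0883 ≈ 22.854 mcg/mL.

22.9 mcg/mL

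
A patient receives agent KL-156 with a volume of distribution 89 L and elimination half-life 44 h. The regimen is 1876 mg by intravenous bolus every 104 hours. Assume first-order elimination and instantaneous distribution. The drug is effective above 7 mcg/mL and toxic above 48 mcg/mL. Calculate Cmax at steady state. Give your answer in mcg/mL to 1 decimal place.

k = ln2/t½ = ln2/44 ≈ 0.015753 h⁻¹; fraction remaining f = e^(−kτ) = e^(−0.015753×104) ≈ 0.1943.
At steady state, accumulation factor R = 1/(1 − e^(−kτ)) ≈ 1.2412.
Single-dose peak C₀ = D/Vd = 1876/89 ≈ 21.079 mcg/mL.
Steady-state peak Cmax,ss = C₀·R ≈ 21.079 × 1.2412 ≈ 26.163 mcg/mL.
Peak 26.2 mcg/mL vs MTC 48 mcg/mL: below toxic threshold.

26.2 mcg/mL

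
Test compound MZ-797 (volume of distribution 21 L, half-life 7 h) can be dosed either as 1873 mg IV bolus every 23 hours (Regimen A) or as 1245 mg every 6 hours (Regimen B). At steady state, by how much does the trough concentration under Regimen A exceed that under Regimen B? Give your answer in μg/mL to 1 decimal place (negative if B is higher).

-62.9 μg/mL

Regimen A: f = (1/2)^(23/7) ≈ 0.1025; Cmin,ss = (1873/21)·f/(1−f) ≈ 10.186 μg/mL.
Regimen B: f = (1/2)^(6/7) ≈ 0.5520; Cmin,ss = (1245/21)·f/(1−f) ≈ 73.048 μg/mL.
Difference ≈ 10.186 − 73.048 ≈ -62.862 μg/mL.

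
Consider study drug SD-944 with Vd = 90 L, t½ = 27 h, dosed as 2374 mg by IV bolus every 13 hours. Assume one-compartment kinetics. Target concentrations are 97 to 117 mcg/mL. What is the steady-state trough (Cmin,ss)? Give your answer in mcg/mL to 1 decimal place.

66.6 mcg/mL

k = ln2/t½ = ln2/27 ≈ 0.025672 h⁻¹; fraction remaining f = e^(−kτ) = e^(−0.025672×13) ≈ 0.7162.
Each bolus raises the concentration by D/Vd = 2374/90 ≈ 26.378 mcg/mL.
Steady-state trough Cmin,ss = C₀·f/(1−f) ≈ 26.378 × 0.7162/0.2838 ≈ 66.568 mcg/mL.
Trough 66.6 mcg/mL vs MEC 97 mcg/mL: subtherapeutic.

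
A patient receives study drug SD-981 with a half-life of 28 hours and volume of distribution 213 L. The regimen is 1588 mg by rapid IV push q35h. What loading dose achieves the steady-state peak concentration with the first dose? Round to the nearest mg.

f = (1/2)^(35/28) ≈ 0.420448; accumulation ratio R = 1/(1−f) ≈ 1.72547.
Loading dose to hit Cmax,ss on first dose: D_load = D_maint·R ≈ 1588 × 1.72547 ≈ 2740.05 mg.

2740 mg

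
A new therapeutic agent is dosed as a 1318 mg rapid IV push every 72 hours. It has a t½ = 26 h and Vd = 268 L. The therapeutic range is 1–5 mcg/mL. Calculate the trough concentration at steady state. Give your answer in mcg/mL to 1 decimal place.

0.8 mcg/mL

Over one 72-h interval, 72/26 ≈ 2.7692 half-lives elapse, leaving f ≈ 0.1467 of each dose.
Each bolus raises the concentration by D/Vd = 1318/268 ≈ 4.918 mcg/mL.
Steady-state trough Cmin,ss = C₀·f/(1−f) ≈ 4.918 × 0.1467/0.8533 ≈ 0.846 mcg/mL.
Trough 0.8 mcg/mL vs MEC 1 mcg/mL: subtherapeutic.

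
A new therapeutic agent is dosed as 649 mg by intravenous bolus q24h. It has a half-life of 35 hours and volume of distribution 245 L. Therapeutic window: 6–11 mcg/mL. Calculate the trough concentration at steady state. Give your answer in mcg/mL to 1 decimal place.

4.4 mcg/mL

Over one 24-h interval, 24/35 ≈ 0.68571 half-lives elapse, leaving f ≈ 0.6217 of each dose.
At steady state, accumulation factor R = 1/(1 − e^(−kτ)) ≈ 2.6434.
Each bolus raises the concentration by D/Vd = 649/245 ≈ 2.649 mcg/mL.
Steady-state peak Cmax,ss = C₀·R ≈ 2.649 × 2.6434 ≈ 7.002 mcg/mL.
One interval later, Cmin,ss = Cmax,ss·e^(−kτ) ≈ 7.002 × 0.6217 ≈ 4.353 mcg/mL.
Trough 4.4 mcg/mL vs MEC 6 mcg/mL: subtherapeutic.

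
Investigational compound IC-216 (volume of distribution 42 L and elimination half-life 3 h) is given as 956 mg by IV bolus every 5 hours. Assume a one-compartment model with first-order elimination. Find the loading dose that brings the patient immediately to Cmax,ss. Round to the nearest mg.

f = (1/2)^(5/3) ≈ 0.314980; accumulation ratio R = 1/(1−f) ≈ 1.45981.
Loading dose to hit Cmax,ss on first dose: D_load = D_maint·R ≈ 956 × 1.45981 ≈ 1395.58 mg.

1396 mg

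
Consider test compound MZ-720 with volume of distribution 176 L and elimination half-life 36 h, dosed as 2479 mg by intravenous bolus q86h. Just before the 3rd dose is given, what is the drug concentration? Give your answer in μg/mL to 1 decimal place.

f = (1/2)^(τ/t½) = (1/2)^(86/36) ≈ 0.1909.
C₀ = D/Vd = 2479/176 ≈ 14.085 μg/mL.
Before the 3rd dose, 2 doses have been given. Superposition: Cmin = C₀·(f + f²).
≈ 14.085 × (0.1909 + 0.0364) ≈ 14.085 × 0.2273 ≈ 3.202 μg/mL.

3.2 μg/mL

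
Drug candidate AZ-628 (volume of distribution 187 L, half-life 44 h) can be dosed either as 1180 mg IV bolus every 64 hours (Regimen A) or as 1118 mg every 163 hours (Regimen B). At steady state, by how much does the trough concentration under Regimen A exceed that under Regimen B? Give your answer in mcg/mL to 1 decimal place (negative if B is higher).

3.1 mcg/mL

Regimen A: f = (1/2)^(64/44) ≈ 0.3649; Cmin,ss = (1180/187)·f/(1−f) ≈ 3.626 mcg/mL.
Regimen B: f = (1/2)^(163/44) ≈ 0.0767; Cmin,ss = (1118/187)·f/(1−f) ≈ 0.497 mcg/mL.
Difference ≈ 3.626 − 0.497 ≈ 3.129 mcg/mL.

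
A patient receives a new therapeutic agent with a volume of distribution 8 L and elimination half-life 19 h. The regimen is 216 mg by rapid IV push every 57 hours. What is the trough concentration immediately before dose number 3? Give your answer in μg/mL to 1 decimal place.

3.8 μg/mL

f = (1/2)^(τ/t½) = (1/2)^(57/19) ≈ 0.1250.
C₀ = D/Vd = 216/8 ≈ 27.000 μg/mL.
Before the 3rd dose, 2 doses have been given. Superposition: Cmin = C₀·(f + f²).
≈ 27.000 × (0.1250 + 0.0156) ≈ 27.000 × 0.1406 ≈ 3.796 μg/mL.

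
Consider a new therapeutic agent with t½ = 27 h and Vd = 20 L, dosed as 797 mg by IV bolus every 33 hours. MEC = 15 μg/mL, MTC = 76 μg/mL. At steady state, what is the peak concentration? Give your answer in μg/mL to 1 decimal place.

k = ln2/t½ = ln2/27 ≈ 0.025672 h⁻¹; fraction remaining f = e^(−kτ) = e^(−0.025672×33) ≈ 0.4286.
Accumulation ratio R = 1/(1 − f) ≈ 1/0.5714 ≈ 1.7501.
Single-dose peak C₀ = D/Vd = 797/20 ≈ 39.850 μg/mL.
Steady-state peak Cmax,ss = C₀·R ≈ 39.850 × 1.7501 ≈ 69.741 μg/mL.
Peak 69.7 μg/mL vs MTC 76 μg/mL: below toxic threshold.

69.7 μg/mL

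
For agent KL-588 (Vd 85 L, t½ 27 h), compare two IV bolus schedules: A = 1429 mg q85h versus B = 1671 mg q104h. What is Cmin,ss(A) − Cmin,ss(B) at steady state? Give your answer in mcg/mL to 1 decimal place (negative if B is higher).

0.7 mcg/mL

Regimen A: f = (1/2)^(85/27) ≈ 0.1128; Cmin,ss = (1429/85)·f/(1−f) ≈ 2.137 mcg/mL.
Regimen B: f = (1/2)^(104/27) ≈ 0.0693; Cmin,ss = (1671/85)·f/(1−f) ≈ 1.464 mcg/mL.
Difference ≈ 2.137 − 1.464 ≈ 0.673 mcg/mL.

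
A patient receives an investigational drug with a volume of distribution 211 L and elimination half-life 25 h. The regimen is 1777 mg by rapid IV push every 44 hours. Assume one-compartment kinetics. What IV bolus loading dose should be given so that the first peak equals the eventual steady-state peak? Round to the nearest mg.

2521 mg

f = (1/2)^(44/25) ≈ 0.295248; accumulation ratio R = 1/(1−f) ≈ 1.41894.
Loading dose to hit Cmax,ss on first dose: D_load = D_maint·R ≈ 1777 × 1.41894 ≈ 2521.46 mg.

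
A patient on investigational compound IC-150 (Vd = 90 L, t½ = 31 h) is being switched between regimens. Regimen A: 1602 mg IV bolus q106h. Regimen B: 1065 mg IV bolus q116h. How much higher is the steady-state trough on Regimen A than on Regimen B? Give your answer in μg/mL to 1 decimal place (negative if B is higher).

0.9 μg/mL

Regimen A: f = (1/2)^(106/31) ≈ 0.0935; Cmin,ss = (1602/90)·f/(1−f) ≈ 1.836 μg/mL.
Regimen B: f = (1/2)^(116/31) ≈ 0.0747; Cmin,ss = (1065/90)·f/(1−f) ≈ 0.955 μg/mL.
Difference ≈ 1.836 − 0.955 ≈ 0.881 μg/mL.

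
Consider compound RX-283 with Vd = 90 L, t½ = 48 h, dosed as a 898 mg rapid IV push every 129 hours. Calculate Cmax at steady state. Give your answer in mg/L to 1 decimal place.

Over one 129-h interval, 129/48 ≈ 2.6875 half-lives elapse, leaving f ≈ 0.1552 of each dose.
At steady state, accumulation factor R = 1/(1 − e^(−kτ)) ≈ 1.1837.
Each bolus raises the concentration by D/Vd = 898/90 ≈ 9.978 mg/L.
Cmax,ss = C₀/(1 − f) ≈ 9.978/0.8448 ≈ 11.811 mg/L.

11.8 mg/L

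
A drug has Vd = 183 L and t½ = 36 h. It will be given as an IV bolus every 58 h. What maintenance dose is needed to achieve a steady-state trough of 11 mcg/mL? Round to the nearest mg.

τ/t½ = 58/36 ≈ 1.6111, so f = (1/2)^(58/36) ≈ 0.327346.
Cmin,ss = (D/Vd)·f/(1−f), so D = Cmin,ss·Vd·(1−f)/f.
D = 11 × 183 × (1−f)/f ≈ 11 × 183 × 2.05487 ≈ 4136.45 mg.

4136 mg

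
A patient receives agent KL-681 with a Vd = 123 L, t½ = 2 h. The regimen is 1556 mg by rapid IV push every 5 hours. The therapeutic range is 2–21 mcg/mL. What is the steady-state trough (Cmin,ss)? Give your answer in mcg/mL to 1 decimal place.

2.7 mcg/mL

k = ln2/t½ = ln2/2 ≈ 0.346574 h⁻¹; fraction remaining f = e^(−kτ) = e^(−0.346574×5) ≈ 0.1768.
At steady state, accumulation factor R = 1/(1 − e^(−kτ)) ≈ 1.2148.
Each bolus raises the concentration by D/Vd = 1556/123 ≈ 12.650 mcg/mL.
Steady-state peak Cmax,ss = C₀·R ≈ 12.650 × 1.2148 ≈ 15.367 mcg/mL.
Steady-state trough Cmin,ss = Cmax,ss·f ≈ 15.367 × 0.1768 ≈ 2.717 mcg/mL.
Trough 2.7 mcg/mL vs MEC 2 mcg/mL: adequate.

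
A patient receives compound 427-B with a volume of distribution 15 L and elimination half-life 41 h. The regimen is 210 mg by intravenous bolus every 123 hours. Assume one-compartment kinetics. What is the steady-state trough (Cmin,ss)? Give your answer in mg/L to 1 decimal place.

2.0 mg/L

The dosing interval is 3 half-lives, so f = 2^(−3) = 0.125.
At steady state, R = 1/(1 − 0.125) = 8/7.
Single-dose peak C₀ = D/Vd = 210/15 = 14 mg/L.
Steady-state peak Cmax,ss = C₀·R = 14 × 8/7 ≈ 16.000 mg/L.
Steady-state trough Cmin,ss = Cmax,ss·f ≈ 16.000 × 0.125 ≈ 2.000 mg/L.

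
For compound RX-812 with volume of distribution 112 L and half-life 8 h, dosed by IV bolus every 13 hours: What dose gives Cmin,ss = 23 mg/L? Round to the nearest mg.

τ/t½ = 13/8 ≈ 1.625, so f = (1/2)^(13/8) ≈ 0.324210.
Cmin,ss = (D/Vd)·f/(1−f), so D = Cmin,ss·Vd·(1−f)/f.
D = 23 × 112 × (1−f)/f ≈ 23 × 112 × 2.08442 ≈ 5369.47 mg.

5369 mg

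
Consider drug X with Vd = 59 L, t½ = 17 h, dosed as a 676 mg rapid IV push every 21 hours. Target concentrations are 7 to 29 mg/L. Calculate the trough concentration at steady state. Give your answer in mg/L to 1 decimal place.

Over one 21-h interval, 21/17 ≈ 1.2353 half-lives elapse, leaving f ≈ 0.4248 of each dose.
Accumulation ratio R = 1/(1 − f) ≈ 1/0.5752 ≈ 1.7385.
Single-dose peak C₀ = D/Vd = 676/59 ≈ 11.458 mg/L.
Steady-state peak Cmax,ss = C₀·R ≈ 11.458 × 1.7385 ≈ 19.920 mg/L.
One interval later, Cmin,ss = Cmax,ss·e^(−kτ) ≈ 19.920 × 0.4248 ≈ 8.462 mg/L.
Trough 8.5 mg/L vs MEC 7 mg/L: adequate.

8.5 mg/L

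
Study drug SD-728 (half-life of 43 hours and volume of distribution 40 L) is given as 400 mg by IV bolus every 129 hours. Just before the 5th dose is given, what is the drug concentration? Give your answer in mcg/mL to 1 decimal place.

f = (1/2)^(τ/t½) = (1/2)^(129/43) ≈ 0.1250.
C₀ = D/Vd = 400/40 ≈ 10.000 mcg/mL.
Before the 5th dose, 4 doses have been given. Superposition: Cmin = C₀·(f + f² + … + f^4).
≈ 10.000 × (0.1250 + 0.0156 + 0.0020 + 0.0002) ≈ 10.000 × 0.1428 ≈ 1.428 mcg/mL.

1.4 mcg/mL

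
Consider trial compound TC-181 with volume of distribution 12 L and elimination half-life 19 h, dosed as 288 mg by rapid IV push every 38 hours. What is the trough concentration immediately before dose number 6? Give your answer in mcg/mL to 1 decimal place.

8.0 mcg/mL

f = (1/2)^(τ/t½) = (1/2)^(38/19) ≈ 0.2500.
C₀ = D/Vd = 288/12 ≈ 24.000 mcg/mL.
Before the 6th dose, 5 doses have been given. Superposition: Cmin = C₀·(f + f² + … + f^5).
≈ 24.000 × (0.2500 + 0.0625 + 0.0156 + 0.0039 + 0.0010) ≈ 24.000 × 0.3330 ≈ 7.992 mcg/mL.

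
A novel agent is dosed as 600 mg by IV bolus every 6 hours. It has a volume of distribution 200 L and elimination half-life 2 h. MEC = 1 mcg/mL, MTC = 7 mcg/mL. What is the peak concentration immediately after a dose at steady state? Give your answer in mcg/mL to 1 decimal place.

3.4 mcg/mL

τ = 6 h = 3 half-lives, so f = (1/2)^3 = 0.125.
Accumulation ratio R = 1/(1 − f) = 1/0.875 = 8/7.
Single-dose peak C₀ = D/Vd = 600/200 = 3 mcg/mL.
Steady-state peak Cmax,ss = C₀·R = 3 × 8/7 ≈ 3.429 mcg/mL.
Peak 3.4 mcg/mL vs MTC 7 mcg/mL: below toxic threshold.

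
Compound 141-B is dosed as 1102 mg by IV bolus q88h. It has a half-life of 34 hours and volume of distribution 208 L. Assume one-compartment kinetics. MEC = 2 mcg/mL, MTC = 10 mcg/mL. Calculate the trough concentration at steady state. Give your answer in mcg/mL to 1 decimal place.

Over one 88-h interval, 88/34 ≈ 2.5882 half-lives elapse, leaving f ≈ 0.1663 of each dose.
At steady state, accumulation factor R = 1/(1 − e^(−kτ)) ≈ 1.1995.
Each bolus raises the concentration by D/Vd = 1102/208 ≈ 5.298 mcg/mL.
Cmax,ss = C₀/(1 − f) ≈ 5.298/0.8337 ≈ 6.355 mcg/mL.
One interval later, Cmin,ss = Cmax,ss·e^(−kτ) ≈ 6.355 × 0.1663 ≈ 1.057 mcg/mL.
Trough 1.1 mcg/mL vs MEC 2 mcg/mL: subtherapeutic.

1.1 mcg/mL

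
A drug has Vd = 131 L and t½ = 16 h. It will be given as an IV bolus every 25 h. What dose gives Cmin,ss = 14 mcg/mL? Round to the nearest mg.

3583 mg

τ/t½ = 25/16 ≈ 1.5625, so f = (1/2)^(25/16) ≈ 0.338564.
Cmin,ss = (D/Vd)·f/(1−f), so D = Cmin,ss·Vd·(1−f)/f.
D = 14 × 131 × (1−f)/f ≈ 14 × 131 × 1.95365 ≈ 3582.99 mg.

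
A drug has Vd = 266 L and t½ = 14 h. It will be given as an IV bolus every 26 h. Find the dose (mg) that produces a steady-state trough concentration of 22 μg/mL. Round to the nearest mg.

τ/t½ = 26/14 ≈ 1.8571, so f = (1/2)^(26/14) ≈ 0.276022.
Cmin,ss = (D/Vd)·f/(1−f), so D = Cmin,ss·Vd·(1−f)/f.
D = 22 × 266 × (1−f)/f ≈ 22 × 266 × 2.62290 ≈ 15349.21 mg.

15349 mg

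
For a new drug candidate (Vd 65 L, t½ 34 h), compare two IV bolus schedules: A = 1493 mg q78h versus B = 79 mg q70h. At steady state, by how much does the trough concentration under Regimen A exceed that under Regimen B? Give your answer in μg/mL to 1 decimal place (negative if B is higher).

5.5 μg/mL

Regimen A: f = (1/2)^(78/34) ≈ 0.2039; Cmin,ss = (1493/65)·f/(1−f) ≈ 5.883 μg/mL.
Regimen B: f = (1/2)^(70/34) ≈ 0.2400; Cmin,ss = (79/65)·f/(1−f) ≈ 0.384 μg/mL.
Difference ≈ 5.883 − 0.384 ≈ 5.499 μg/mL.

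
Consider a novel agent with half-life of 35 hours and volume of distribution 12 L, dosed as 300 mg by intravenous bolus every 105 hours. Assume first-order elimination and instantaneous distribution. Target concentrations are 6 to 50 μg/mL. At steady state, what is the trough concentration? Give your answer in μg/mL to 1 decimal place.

The dosing interval is 3 half-lives, so f = 2^(−3) = 0.125.
At steady state, R = 1/(1 − 0.125) = 8/7.
Single-dose peak C₀ = D/Vd = 300/12 = 25 μg/mL.
Steady-state peak Cmax,ss = C₀·R = 25 × 8/7 ≈ 28.571 μg/mL.
Steady-state trough Cmin,ss = Cmax,ss·f ≈ 28.571 × 0.125 ≈ 3.571 μg/mL.
Trough 3.6 μg/mL vs MEC 6 μg/mL: subtherapeutic.

3.6 μg/mL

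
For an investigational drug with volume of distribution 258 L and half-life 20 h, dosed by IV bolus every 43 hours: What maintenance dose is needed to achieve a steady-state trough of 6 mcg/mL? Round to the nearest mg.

5322 mg

τ/t½ = 43/20 ≈ 2.15, so f = (1/2)^(43/20) ≈ 0.225313.
Cmin,ss = (D/Vd)·f/(1−f), so D = Cmin,ss·Vd·(1−f)/f.
D = 6 × 258 × (1−f)/f ≈ 6 × 258 × 3.43827 ≈ 5322.44 mg.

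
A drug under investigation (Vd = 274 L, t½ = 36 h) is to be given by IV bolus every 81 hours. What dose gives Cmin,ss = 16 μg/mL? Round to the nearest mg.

τ/t½ = 81/36 ≈ 2.25, so f = (1/2)^(81/36) ≈ 0.210224.
Cmin,ss = (D/Vd)·f/(1−f), so D = Cmin,ss·Vd·(1−f)/f.
D = 16 × 274 × (1−f)/f ≈ 16 × 274 × 3.75683 ≈ 16469.94 mg.

16470 mg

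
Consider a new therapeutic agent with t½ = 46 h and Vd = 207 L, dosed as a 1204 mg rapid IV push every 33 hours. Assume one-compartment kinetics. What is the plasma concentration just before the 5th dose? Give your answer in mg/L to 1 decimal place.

f = (1/2)^(τ/t½) = (1/2)^(33/46) ≈ 0.6082.
C₀ = D/Vd = 1204/207 ≈ 5.816 mg/L.
Before the 5th dose, 4 doses have been given. Superposition: Cmin = C₀·(f + f² + … + f^4).
≈ 5.816 × (0.6082 + 0.3699 + 0.2250 + 0.1368) ≈ 5.816 × 1.3399 ≈ 7.793 mg/L.

7.8 mg/L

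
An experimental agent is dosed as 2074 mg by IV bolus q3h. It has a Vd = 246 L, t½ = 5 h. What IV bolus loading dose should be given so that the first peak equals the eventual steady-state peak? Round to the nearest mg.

6096 mg

f = (1/2)^(3/5) ≈ 0.659754; accumulation ratio R = 1/(1−f) ≈ 2.93905.
Loading dose to hit Cmax,ss on first dose: D_load = D_maint·R ≈ 2074 × 2.93905 ≈ 6095.59 mg.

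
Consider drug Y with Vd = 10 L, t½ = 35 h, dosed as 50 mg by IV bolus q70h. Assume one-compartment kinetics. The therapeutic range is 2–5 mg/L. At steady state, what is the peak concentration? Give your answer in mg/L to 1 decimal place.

The dosing interval is 2 half-lives, so f = 2^(−2) = 0.25.
Accumulation ratio R = 1/(1 − f) = 1/0.75 = 4/3.
Single-dose peak C₀ = D/Vd = 50/10 = 5 mg/L.
Steady-state peak Cmax,ss = C₀·R = 5 × 4/3 ≈ 6.667 mg/L.
Peak 6.7 mg/L vs MTC 5 mg/L: exceeds toxic threshold.

6.7 mg/L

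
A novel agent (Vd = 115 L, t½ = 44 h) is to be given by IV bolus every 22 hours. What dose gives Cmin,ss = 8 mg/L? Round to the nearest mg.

381 mg

τ/t½ = 22/44 ≈ 0.5, so f = (1/2)^(22/44) ≈ 0.707107.
Cmin,ss = (D/Vd)·f/(1−f), so D = Cmin,ss·Vd·(1−f)/f.
D = 8 × 115 × (1−f)/f ≈ 8 × 115 × 0.41421 ≈ 381.07 mg.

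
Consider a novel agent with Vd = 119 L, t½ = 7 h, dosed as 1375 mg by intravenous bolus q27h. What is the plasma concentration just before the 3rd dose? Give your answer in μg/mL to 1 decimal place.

f = (1/2)^(τ/t½) = (1/2)^(27/7) ≈ 0.0690.
C₀ = D/Vd = 1375/119 ≈ 11.555 μg/mL.
Before the 3rd dose, 2 doses have been given. Superposition: Cmin = C₀·(f + f²).
≈ 11.555 × (0.0690 + 0.0048) ≈ 11.555 × 0.0738 ≈ 0.853 μg/mL.

0.9 μg/mL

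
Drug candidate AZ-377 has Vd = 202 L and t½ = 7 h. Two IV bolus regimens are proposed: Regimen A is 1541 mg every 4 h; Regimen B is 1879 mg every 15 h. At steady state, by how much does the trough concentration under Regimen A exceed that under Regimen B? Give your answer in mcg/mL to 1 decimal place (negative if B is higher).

13.0 mcg/mL

Regimen A: f = (1/2)^(4/7) ≈ 0.6730; Cmin,ss = (1541/202)·f/(1−f) ≈ 15.701 mcg/mL.
Regimen B: f = (1/2)^(15/7) ≈ 0.2264; Cmin,ss = (1879/202)·f/(1−f) ≈ 2.722 mcg/mL.
Difference ≈ 15.701 − 2.722 ≈ 12.979 mcg/mL.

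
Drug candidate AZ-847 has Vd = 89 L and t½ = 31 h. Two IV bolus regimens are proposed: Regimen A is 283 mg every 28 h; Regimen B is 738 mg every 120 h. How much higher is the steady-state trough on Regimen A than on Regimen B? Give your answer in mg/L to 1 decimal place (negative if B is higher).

3.0 mg/L

Regimen A: f = (1/2)^(28/31) ≈ 0.5347; Cmin,ss = (283/89)·f/(1−f) ≈ 3.654 mg/L.
Regimen B: f = (1/2)^(120/31) ≈ 0.0683; Cmin,ss = (738/89)·f/(1−f) ≈ 0.608 mg/L.
Difference ≈ 3.654 − 0.608 ≈ 3.046 mg/L.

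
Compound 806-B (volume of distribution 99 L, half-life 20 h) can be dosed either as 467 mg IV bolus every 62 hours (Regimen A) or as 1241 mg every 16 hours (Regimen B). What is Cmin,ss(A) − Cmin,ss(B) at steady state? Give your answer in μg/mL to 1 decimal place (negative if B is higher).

-16.3 μg/mL

Regimen A: f = (1/2)^(62/20) ≈ 0.1166; Cmin,ss = (467/99)·f/(1−f) ≈ 0.623 μg/mL.
Regimen B: f = (1/2)^(16/20) ≈ 0.5743; Cmin,ss = (1241/99)·f/(1−f) ≈ 16.911 μg/mL.
Difference ≈ 0.623 − 16.911 ≈ -16.288 μg/mL.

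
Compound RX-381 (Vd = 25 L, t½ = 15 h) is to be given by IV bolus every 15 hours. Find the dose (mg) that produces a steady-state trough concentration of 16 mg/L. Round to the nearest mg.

τ/t½ = 15/15 ≈ 1, so f = (1/2)^(15/15) ≈ 0.500000.
Cmin,ss = (D/Vd)·f/(1−f), so D = Cmin,ss·Vd·(1−f)/f.
D = 16 × 25 × (1−f)/f ≈ 16 × 25 × 1.00000 ≈ 400.00 mg.

400 mg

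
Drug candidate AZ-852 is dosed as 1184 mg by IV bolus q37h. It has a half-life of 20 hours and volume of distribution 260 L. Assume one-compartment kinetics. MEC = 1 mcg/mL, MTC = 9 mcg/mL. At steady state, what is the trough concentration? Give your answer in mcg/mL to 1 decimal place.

1.7 mcg/mL

Over one 37-h interval, 37/20 ≈ 1.85 half-lives elapse, leaving f ≈ 0.2774 of each dose.
Each bolus raises the concentration by D/Vd = 1184/260 ≈ 4.554 mcg/mL.
Steady-state trough Cmin,ss = C₀·f/(1−f) ≈ 4.554 × 0.2774/0.7226 ≈ 1.748 mcg/mL.
Trough 1.7 mcg/mL vs MEC 1 mcg/mL: adequate.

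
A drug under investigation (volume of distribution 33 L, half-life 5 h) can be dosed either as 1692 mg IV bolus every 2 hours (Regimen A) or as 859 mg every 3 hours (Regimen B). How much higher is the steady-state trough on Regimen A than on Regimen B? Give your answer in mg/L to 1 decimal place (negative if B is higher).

Regimen A: f = (1/2)^(2/5) ≈ 0.7579; Cmin,ss = (1692/33)·f/(1−f) ≈ 160.511 mg/L.
Regimen B: f = (1/2)^(3/5) ≈ 0.6598; Cmin,ss = (859/33)·f/(1−f) ≈ 50.484 mg/L.
Difference ≈ 160.511 − 50.484 ≈ 110.027 mg/L.

110.0 mg/L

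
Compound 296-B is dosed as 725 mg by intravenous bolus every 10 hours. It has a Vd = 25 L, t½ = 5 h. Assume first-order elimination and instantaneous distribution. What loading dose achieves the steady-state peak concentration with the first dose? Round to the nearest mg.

967 mg

f = (1/2)^(10/5) ≈ 0.250000; accumulation ratio R = 1/(1−f) ≈ 1.33333.
Loading dose to hit Cmax,ss on first dose: D_load = D_maint·R ≈ 725 × 1.33333 ≈ 966.66 mg.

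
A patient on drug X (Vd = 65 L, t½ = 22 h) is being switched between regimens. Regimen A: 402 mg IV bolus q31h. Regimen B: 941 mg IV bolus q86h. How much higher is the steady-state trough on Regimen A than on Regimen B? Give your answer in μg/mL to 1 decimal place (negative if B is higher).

2.7 μg/mL

Regimen A: f = (1/2)^(31/22) ≈ 0.3765; Cmin,ss = (402/65)·f/(1−f) ≈ 3.735 μg/mL.
Regimen B: f = (1/2)^(86/22) ≈ 0.0666; Cmin,ss = (941/65)·f/(1−f) ≈ 1.033 μg/mL.
Difference ≈ 3.735 − 1.033 ≈ 2.702 μg/mL.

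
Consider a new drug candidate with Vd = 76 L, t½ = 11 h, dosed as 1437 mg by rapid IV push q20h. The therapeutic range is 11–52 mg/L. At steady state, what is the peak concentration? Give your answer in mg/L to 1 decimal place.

Over one 20-h interval, 20/11 ≈ 1.8182 half-lives elapse, leaving f ≈ 0.2836 of each dose.
At steady state, accumulation factor R = 1/(1 − e^(−kτ)) ≈ 1.3959.
Each bolus raises the concentration by D/Vd = 1437/76 ≈ 18.908 mg/L.
Cmax,ss = C₀/(1 − f) ≈ 18.908/0.7164 ≈ 26.393 mg/L.
Peak 26.4 mg/L vs MTC 52 mg/L: below toxic threshold.

26.4 mg/L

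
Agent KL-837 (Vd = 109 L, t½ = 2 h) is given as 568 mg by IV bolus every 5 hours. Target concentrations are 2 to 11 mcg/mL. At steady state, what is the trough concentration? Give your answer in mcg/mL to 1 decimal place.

1.1 mcg/mL

k = ln2/t½ = ln2/2 ≈ 0.346574 h⁻¹; fraction remaining f = e^(−kτ) = e^(−0.346574×5) ≈ 0.1768.
At steady state, accumulation factor R = 1/(1 − e^(−kτ)) ≈ 1.2148.
Single-dose peak C₀ = D/Vd = 568/109 ≈ 5.211 mcg/mL.
Cmax,ss = C₀/(1 − f) ≈ 5.211/0.8232 ≈ 6.330 mcg/mL.
One interval later, Cmin,ss = Cmax,ss·e^(−kτ) ≈ 6.330 × 0.1768 ≈ 1.119 mcg/mL.
Trough 1.1 mcg/mL vs MEC 2 mcg/mL: subtherapeutic.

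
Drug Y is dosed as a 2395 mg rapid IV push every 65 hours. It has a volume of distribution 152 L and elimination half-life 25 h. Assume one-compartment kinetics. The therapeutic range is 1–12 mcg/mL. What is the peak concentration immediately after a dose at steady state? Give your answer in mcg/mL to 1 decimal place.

k = ln2/t½ = ln2/25 ≈ 0.027726 h⁻¹; fraction remaining f = e^(−kτ) = e^(−0.027726×65) ≈ 0.1649.
Accumulation ratio R = 1/(1 − f) ≈ 1/0.8351 ≈ 1.1975.
Each bolus raises the concentration by D/Vd = 2395/152 ≈ 15.757 mcg/mL.
Steady-state peak Cmax,ss = C₀·R ≈ 15.757 × 1.1975 ≈ 18.869 mcg/mL.
Peak 18.9 mcg/mL vs MTC 12 mcg/mL: exceeds toxic threshold.

18.9 mcg/mL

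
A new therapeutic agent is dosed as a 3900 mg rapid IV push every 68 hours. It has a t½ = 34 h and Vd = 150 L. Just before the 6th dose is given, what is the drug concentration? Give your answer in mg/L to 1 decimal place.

f = (1/2)^(τ/t½) = (1/2)^(68/34) ≈ 0.2500.
C₀ = D/Vd = 3900/150 ≈ 26.000 mg/L.
Before the 6th dose, 5 doses have been given. Superposition: Cmin = C₀·(f + f² + … + f^5).
≈ 26.000 × (0.2500 + 0.0625 + 0.0156 + 0.0039 + 0.0010) ≈ 26.000 × 0.3330 ≈ 8.658 mg/L.

8.7 mg/L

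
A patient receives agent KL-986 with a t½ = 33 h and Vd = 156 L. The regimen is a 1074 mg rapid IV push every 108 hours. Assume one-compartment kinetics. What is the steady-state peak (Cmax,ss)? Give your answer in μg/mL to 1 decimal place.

k = ln2/t½ = ln2/33 ≈ 0.021004 h⁻¹; fraction remaining f = e^(−kτ) = e^(−0.021004×108) ≈ 0.1035.
At steady state, accumulation factor R = 1/(1 − e^(−kτ)) ≈ 1.1154.
Each bolus raises the concentration by D/Vd = 1074/156 ≈ 6.885 μg/mL.
Steady-state peak Cmax,ss = C₀·R ≈ 6.885 × 1.1154 ≈ 7.680 μg/mL.

7.7 μg/mL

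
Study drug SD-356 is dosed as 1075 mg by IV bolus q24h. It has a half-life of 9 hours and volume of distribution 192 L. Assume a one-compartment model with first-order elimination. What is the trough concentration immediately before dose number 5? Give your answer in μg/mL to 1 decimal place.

f = (1/2)^(τ/t½) = (1/2)^(24/9) ≈ 0.1575.
C₀ = D/Vd = 1075/192 ≈ 5.599 μg/mL.
Before the 5th dose, 4 doses have been given. Superposition: Cmin = C₀·(f + f² + … + f^4).
≈ 5.599 × (0.1575 + 0.0248 + 0.0039 + 0.0006) ≈ 5.599 × 0.1868 ≈ 1.046 μg/mL.

1.0 μg/mL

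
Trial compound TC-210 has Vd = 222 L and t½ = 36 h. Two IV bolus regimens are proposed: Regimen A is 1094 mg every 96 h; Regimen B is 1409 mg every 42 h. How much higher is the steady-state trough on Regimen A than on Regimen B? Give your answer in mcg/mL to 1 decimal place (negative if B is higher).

-4.2 mcg/mL

Regimen A: f = (1/2)^(96/36) ≈ 0.1575; Cmin,ss = (1094/222)·f/(1−f) ≈ 0.921 mcg/mL.
Regimen B: f = (1/2)^(42/36) ≈ 0.4454; Cmin,ss = (1409/222)·f/(1−f) ≈ 5.097 mcg/mL.
Difference ≈ 0.921 − 5.097 ≈ -4.176 mcg/mL.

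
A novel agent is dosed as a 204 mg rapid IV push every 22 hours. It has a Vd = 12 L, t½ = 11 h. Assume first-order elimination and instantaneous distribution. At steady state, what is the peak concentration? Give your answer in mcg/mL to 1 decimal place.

22.7 mcg/mL

The dosing interval is 2 half-lives, so f = 2^(−2) = 0.25.
At steady state, R = 1/(1 − 0.25) = 4/3.
Single-dose peak C₀ = D/Vd = 204/12 = 17 mcg/mL.
Steady-state peak Cmax,ss = C₀·R = 17 × 4/3 ≈ 22.667 mcg/mL.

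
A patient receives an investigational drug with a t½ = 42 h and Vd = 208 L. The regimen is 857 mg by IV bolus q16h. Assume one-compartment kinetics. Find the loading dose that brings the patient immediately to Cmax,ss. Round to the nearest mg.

f = (1/2)^(16/42) ≈ 0.767930; accumulation ratio R = 1/(1−f) ≈ 4.30904.
Loading dose to hit Cmax,ss on first dose: D_load = D_maint·R ≈ 857 × 4.30904 ≈ 3692.85 mg.

3693 mg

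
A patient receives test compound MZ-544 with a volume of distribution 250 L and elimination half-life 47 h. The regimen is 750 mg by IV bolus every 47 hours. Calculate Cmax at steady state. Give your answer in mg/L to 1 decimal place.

The dosing interval is 1 half-life, so f = 2^(−1) = 0.5.
Accumulation ratio R = 1/(1 − f) = 1/0.5 = 2/1.
Single-dose peak C₀ = D/Vd = 750/250 = 3 mg/L.
Steady-state peak Cmax,ss = C₀·R = 3 × 2/1 ≈ 6.000 mg/L.

6.0 mg/L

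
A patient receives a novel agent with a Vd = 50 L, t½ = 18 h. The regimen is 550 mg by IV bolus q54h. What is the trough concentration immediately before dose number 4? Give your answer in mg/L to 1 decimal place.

f = (1/2)^(τ/t½) = (1/2)^(54/18) ≈ 0.1250.
C₀ = D/Vd = 550/50 ≈ 11.000 mg/L.
Before the 4th dose, 3 doses have been given. Superposition: Cmin = C₀·(f + f² + … + f^3).
≈ 11.000 × (0.1250 + 0.0156 + 0.0020) ≈ 11.000 × 0.1426 ≈ 1.569 mg/L.

1.6 mg/L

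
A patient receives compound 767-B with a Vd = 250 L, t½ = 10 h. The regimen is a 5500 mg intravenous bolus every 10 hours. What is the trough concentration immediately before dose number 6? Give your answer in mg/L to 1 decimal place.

f = (1/2)^(τ/t½) = (1/2)^(10/10) ≈ 0.5000.
C₀ = D/Vd = 5500/250 ≈ 22.000 mg/L.
Before the 6th dose, 5 doses have been given. Superposition: Cmin = C₀·(f + f² + … + f^5).
≈ 22.000 × (0.5000 + 0.2500 + 0.1250 + 0.0625 + 0.0313) ≈ 22.000 × 0.9688 ≈ 21.314 mg/L.

21.3 mg/L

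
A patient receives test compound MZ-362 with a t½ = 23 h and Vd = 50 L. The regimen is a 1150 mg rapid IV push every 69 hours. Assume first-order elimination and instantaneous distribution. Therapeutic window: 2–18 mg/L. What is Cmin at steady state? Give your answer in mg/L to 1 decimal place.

The dosing interval is 3 half-lives, so f = 2^(−3) = 0.125.
At steady state, R = 1/(1 − 0.125) = 8/7.
Single-dose peak C₀ = D/Vd = 1150/50 = 23 mg/L.
Steady-state peak Cmax,ss = C₀·R = 23 × 8/7 ≈ 26.286 mg/L.
Steady-state trough Cmin,ss = Cmax,ss·f ≈ 26.286 × 0.125 ≈ 3.286 mg/L.
Trough 3.3 mg/L vs MEC 2 mg/L: adequate.

3.3 mg/L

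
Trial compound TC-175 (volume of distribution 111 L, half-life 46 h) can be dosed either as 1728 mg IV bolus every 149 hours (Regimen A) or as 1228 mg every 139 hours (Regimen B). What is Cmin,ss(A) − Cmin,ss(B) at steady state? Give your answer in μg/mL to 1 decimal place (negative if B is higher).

Regimen A: f = (1/2)^(149/46) ≈ 0.1059; Cmin,ss = (1728/111)·f/(1−f) ≈ 1.844 μg/mL.
Regimen B: f = (1/2)^(139/46) ≈ 0.1231; Cmin,ss = (1228/111)·f/(1−f) ≈ 1.553 μg/mL.
Difference ≈ 1.844 − 1.553 ≈ 0.291 μg/mL.

0.3 μg/mL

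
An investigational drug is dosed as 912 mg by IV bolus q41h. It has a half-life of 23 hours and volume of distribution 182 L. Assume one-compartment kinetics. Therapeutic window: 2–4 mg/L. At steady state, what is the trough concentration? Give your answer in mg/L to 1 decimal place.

τ/t½ = 41/23 ≈ 1.7826, so fraction remaining f = (1/2)^(41/23) ≈ 0.2907.
At steady state, accumulation factor R = 1/(1 − e^(−kτ)) ≈ 1.4098.
Single-dose peak C₀ = D/Vd = 912/182 ≈ 5.011 mg/L.
Steady-state peak Cmax,ss = C₀·R ≈ 5.011 × 1.4098 ≈ 7.065 mg/L.
One interval later, Cmin,ss = Cmax,ss·e^(−kτ) ≈ 7.065 × 0.2907 ≈ 2.054 mg/L.
Trough 2.1 mg/L vs MEC 2 mg/L: adequate.

2.1 mg/L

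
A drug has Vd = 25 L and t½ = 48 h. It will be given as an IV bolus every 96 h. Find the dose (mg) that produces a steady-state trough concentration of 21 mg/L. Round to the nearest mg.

1575 mg

τ/t½ = 96/48 ≈ 2, so f = (1/2)^(96/48) ≈ 0.250000.
Cmin,ss = (D/Vd)·f/(1−f), so D = Cmin,ss·Vd·(1−f)/f.
D = 21 × 25 × (1−f)/f ≈ 21 × 25 × 3.00000 ≈ 1575.00 mg.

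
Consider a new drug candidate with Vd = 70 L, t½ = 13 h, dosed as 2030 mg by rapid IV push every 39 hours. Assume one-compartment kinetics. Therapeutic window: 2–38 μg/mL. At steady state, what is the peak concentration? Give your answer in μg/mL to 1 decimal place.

τ = 39 h = 3 half-lives, so f = (1/2)^3 = 0.125.
Accumulation ratio R = 1/(1 − f) = 1/0.875 = 8/7.
Single-dose peak C₀ = D/Vd = 2030/70 = 29 μg/mL.
Steady-state peak Cmax,ss = C₀·R = 29 × 8/7 ≈ 33.143 μg/mL.
Peak 33.1 μg/mL vs MTC 38 μg/mL: below toxic threshold.

33.1 μg/mL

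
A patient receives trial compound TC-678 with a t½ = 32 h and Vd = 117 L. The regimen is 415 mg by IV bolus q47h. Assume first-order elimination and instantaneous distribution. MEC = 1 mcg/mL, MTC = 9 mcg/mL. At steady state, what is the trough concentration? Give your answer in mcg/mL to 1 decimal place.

2.0 mcg/mL

k = ln2/t½ = ln2/32 ≈ 0.021661 h⁻¹; fraction remaining f = e^(−kτ) = e^(−0.021661×47) ≈ 0.3613.
Accumulation ratio R = 1/(1 − f) ≈ 1/0.6387 ≈ 1.5657.
Single-dose peak C₀ = D/Vd = 415/117 ≈ 3.547 mcg/mL.
Steady-state peak Cmax,ss = C₀·R ≈ 3.547 × 1.5657 ≈ 5.554 mcg/mL.
Steady-state trough Cmin,ss = Cmax,ss·f ≈ 5.554 × 0.3613 ≈ 2.007 mcg/mL.
Trough 2.0 mcg/mL vs MEC 1 mcg/mL: adequate.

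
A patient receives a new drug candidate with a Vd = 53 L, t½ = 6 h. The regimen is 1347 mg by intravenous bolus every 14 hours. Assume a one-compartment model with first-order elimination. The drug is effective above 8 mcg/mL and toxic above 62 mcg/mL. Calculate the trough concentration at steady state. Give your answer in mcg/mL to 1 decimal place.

Over one 14-h interval, 14/6 ≈ 2.3333 half-lives elapse, leaving f ≈ 0.1984 of each dose.
Single-dose peak C₀ = D/Vd = 1347/53 ≈ 25.415 mcg/mL.
Steady-state trough Cmin,ss = C₀·f/(1−f) ≈ 25.415 × 0.1984/0.8016 ≈ 6.290 mcg/mL.
Trough 6.3 mcg/mL vs MEC 8 mcg/mL: subtherapeutic.

6.3 mcg/mL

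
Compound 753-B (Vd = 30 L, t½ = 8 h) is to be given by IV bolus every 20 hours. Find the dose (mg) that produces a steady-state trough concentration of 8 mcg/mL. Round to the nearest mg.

1118 mg

τ/t½ = 20/8 ≈ 2.5, so f = (1/2)^(20/8) ≈ 0.176777.
Cmin,ss = (D/Vd)·f/(1−f), so D = Cmin,ss·Vd·(1−f)/f.
D = 8 × 30 × (1−f)/f ≈ 8 × 30 × 4.65684 ≈ 1117.64 mg.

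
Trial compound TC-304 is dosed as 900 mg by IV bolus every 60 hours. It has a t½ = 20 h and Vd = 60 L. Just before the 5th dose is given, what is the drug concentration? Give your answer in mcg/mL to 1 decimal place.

2.1 mcg/mL

f = (1/2)^(τ/t½) = (1/2)^(60/20) ≈ 0.1250.
C₀ = D/Vd = 900/60 ≈ 15.000 mcg/mL.
Before the 5th dose, 4 doses have been given. Superposition: Cmin = C₀·(f + f² + … + f^4).
≈ 15.000 × (0.1250 + 0.0156 + 0.0020 + 0.0002) ≈ 15.000 × 0.1428 ≈ 2.142 mcg/mL.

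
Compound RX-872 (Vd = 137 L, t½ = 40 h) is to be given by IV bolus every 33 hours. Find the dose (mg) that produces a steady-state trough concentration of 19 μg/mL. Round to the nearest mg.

2008 mg

τ/t½ = 33/40 ≈ 0.825, so f = (1/2)^(33/40) ≈ 0.564482.
Cmin,ss = (D/Vd)·f/(1−f), so D = Cmin,ss·Vd·(1−f)/f.
D = 19 × 137 × (1−f)/f ≈ 19 × 137 × 0.77154 ≈ 2008.32 mg.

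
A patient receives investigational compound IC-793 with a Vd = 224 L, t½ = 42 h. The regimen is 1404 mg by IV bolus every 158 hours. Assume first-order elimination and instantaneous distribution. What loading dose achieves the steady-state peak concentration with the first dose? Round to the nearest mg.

1516 mg

f = (1/2)^(158/42) ≈ 0.073715; accumulation ratio R = 1/(1−f) ≈ 1.07958.
Loading dose to hit Cmax,ss on first dose: D_load = D_maint·R ≈ 1404 × 1.07958 ≈ 1515.73 mg.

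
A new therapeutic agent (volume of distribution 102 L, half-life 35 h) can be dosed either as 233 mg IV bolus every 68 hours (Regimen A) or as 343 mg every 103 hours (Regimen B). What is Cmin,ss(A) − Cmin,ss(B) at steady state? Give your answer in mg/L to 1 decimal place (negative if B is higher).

0.3 mg/L

Regimen A: f = (1/2)^(68/35) ≈ 0.2601; Cmin,ss = (233/102)·f/(1−f) ≈ 0.803 mg/L.
Regimen B: f = (1/2)^(103/35) ≈ 0.1301; Cmin,ss = (343/102)·f/(1−f) ≈ 0.503 mg/L.
Difference ≈ 0.803 − 0.503 ≈ 0.300 mg/L.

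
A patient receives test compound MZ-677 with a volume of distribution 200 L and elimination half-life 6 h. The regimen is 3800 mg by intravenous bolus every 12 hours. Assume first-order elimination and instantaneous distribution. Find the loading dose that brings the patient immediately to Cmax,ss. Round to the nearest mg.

f = (1/2)^(12/6) ≈ 0.250000; accumulation ratio R = 1/(1−f) ≈ 1.33333.
Loading dose to hit Cmax,ss on first dose: D_load = D_maint·R ≈ 3800 × 1.33333 ≈ 5066.65 mg.

5067 mg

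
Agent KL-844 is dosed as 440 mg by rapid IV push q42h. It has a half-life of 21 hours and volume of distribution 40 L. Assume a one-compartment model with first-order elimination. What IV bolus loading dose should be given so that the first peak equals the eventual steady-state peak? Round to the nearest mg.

f = (1/2)^(42/21) ≈ 0.250000; accumulation ratio R = 1/(1−f) ≈ 1.33333.
Loading dose to hit Cmax,ss on first dose: D_load = D_maint·R ≈ 440 × 1.33333 ≈ 586.67 mg.

587 mg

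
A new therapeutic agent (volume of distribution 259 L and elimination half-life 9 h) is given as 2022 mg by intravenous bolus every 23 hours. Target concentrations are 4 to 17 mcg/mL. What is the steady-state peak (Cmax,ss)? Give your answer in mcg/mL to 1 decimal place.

k = ln2/t½ = ln2/9 ≈ 0.077016 h⁻¹; fraction remaining f = e^(−kτ) = e^(−0.077016×23) ≈ 0.1701.
At steady state, accumulation factor R = 1/(1 − e^(−kτ)) ≈ 1.2050.
Each bolus raises the concentration by D/Vd = 2022/259 ≈ 7.807 mcg/mL.
Steady-state peak Cmax,ss = C₀·R ≈ 7.807 × 1.2050 ≈ 9.407 mcg/mL.
Peak 9.4 mcg/mL vs MTC 17 mcg/mL: below toxic threshold.

9.4 mcg/mL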